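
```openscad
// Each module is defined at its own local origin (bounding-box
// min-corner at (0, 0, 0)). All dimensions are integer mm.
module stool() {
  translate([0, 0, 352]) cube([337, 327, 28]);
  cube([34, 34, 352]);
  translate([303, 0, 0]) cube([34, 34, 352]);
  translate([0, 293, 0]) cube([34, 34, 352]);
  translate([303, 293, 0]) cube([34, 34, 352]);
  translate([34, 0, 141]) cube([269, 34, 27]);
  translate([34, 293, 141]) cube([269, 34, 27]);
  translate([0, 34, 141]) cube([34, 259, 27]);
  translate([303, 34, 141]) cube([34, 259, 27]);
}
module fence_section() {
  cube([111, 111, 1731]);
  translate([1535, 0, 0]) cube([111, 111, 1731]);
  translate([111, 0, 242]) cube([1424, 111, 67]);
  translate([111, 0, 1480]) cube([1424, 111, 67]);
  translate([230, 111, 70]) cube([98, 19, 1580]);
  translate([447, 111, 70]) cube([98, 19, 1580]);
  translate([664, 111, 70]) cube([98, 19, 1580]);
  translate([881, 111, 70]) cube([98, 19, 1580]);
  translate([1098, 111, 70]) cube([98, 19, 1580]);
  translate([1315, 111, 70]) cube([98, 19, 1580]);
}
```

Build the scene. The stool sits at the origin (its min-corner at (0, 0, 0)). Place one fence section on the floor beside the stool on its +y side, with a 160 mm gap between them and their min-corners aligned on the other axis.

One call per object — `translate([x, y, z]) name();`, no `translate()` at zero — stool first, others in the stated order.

stool();
translate([0, 487, 0]) fence_section();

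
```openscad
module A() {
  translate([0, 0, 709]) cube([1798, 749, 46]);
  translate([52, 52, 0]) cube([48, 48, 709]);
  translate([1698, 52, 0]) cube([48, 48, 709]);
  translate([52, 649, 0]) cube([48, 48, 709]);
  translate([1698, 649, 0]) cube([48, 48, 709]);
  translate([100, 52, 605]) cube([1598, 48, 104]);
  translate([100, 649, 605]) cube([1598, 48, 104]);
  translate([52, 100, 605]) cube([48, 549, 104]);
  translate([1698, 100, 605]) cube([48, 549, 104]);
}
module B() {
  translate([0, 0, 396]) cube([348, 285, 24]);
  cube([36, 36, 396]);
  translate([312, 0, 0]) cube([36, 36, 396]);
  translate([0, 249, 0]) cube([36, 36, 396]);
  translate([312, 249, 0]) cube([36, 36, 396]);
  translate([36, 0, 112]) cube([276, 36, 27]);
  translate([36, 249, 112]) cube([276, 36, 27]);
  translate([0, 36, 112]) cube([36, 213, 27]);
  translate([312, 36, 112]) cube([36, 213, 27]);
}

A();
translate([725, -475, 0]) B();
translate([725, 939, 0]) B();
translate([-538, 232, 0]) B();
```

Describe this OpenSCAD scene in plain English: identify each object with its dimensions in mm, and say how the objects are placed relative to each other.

A is a table with a 1798×749 mm rectangular top, 46 mm thick, top surface at z = 755 mm, supported by four 48×48 mm square legs, each inset 52 mm from the nearest pair of top edges, running from the floor. Four apron rails, 48 mm thick and 104 mm tall, run between adjacent legs with their top edges flush with the underside of the top and their outer faces flush with the legs' outer faces.

B is a simple wooden stool: a rectangular seat 348 mm (x) by 285 mm (y), 24 mm thick, top face at z = 420 mm, on four square legs, each 36×36 mm in cross-section. The legs rest on z = 0, each flush with a corner of the seat. Four stretchers, 36 mm wide and 27 mm tall, connect adjacent legs with their undersides at z = 112 mm, each running between the inner faces of the legs it joins and aligned with the legs' outer faces on the other axis.

Three stools sit around the table at the −y, +y, −x sides.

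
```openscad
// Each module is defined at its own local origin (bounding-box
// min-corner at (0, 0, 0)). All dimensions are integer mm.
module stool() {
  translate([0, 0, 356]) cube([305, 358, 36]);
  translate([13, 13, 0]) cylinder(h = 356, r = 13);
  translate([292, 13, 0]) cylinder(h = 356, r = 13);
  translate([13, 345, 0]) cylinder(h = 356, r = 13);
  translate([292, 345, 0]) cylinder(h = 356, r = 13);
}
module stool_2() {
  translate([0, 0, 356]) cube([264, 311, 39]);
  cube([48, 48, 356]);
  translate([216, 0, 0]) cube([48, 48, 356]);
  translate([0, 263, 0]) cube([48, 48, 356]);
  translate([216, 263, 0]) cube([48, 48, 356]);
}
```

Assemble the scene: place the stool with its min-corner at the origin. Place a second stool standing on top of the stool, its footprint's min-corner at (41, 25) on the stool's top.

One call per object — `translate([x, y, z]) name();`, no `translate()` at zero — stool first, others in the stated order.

stool();
translate([41, 25, 392]) stool_2();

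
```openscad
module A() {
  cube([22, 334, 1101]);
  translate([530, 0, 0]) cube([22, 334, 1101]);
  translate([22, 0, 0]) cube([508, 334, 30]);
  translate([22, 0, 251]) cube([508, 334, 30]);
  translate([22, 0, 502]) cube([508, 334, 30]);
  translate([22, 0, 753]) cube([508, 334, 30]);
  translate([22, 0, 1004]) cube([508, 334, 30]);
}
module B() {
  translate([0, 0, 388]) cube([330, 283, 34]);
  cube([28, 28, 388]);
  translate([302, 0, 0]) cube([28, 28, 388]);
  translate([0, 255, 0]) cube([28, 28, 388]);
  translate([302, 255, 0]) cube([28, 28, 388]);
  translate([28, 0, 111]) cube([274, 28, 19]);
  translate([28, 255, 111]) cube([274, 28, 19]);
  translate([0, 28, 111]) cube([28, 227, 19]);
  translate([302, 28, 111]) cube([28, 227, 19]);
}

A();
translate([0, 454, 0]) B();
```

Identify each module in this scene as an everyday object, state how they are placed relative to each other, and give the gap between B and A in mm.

A is a bookshelf. B is a stool. The stool is on the floor beside the bookshelf on its +y side. The gap between the stool and the bookshelf is 120 mm.

The stool's nearest face is 120 mm from the bookshelf's +y face.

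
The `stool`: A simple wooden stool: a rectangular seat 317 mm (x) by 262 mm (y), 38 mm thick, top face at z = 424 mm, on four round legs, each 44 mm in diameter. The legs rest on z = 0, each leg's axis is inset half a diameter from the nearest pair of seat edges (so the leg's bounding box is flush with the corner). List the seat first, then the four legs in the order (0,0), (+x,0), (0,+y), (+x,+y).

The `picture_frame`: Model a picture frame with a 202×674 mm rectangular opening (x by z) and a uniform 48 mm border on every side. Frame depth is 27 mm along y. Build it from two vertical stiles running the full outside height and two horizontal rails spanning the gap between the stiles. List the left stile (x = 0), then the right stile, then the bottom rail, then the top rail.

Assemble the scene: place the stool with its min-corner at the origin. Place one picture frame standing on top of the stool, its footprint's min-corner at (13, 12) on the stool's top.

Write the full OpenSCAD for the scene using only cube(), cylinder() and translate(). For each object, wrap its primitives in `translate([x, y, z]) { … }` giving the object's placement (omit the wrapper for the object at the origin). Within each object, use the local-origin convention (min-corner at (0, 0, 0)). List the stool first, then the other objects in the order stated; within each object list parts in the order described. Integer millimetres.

translate([0, 0, 386]) cube([317, 262, 38]);
translate([22, 22, 0]) cylinder(h = 386, r = 22);
translate([295, 22, 0]) cylinder(h = 386, r = 22);
translate([22, 240, 0]) cylinder(h = 386, r = 22);
translate([295, 240, 0]) cylinder(h = 386, r = 22);
translate([13, 12, 424]) {
  cube([48, 27, 770]);
  translate([250, 0, 0]) cube([48, 27, 770]);
  translate([48, 0, 0]) cube([202, 27, 48]);
  translate([48, 0, 722]) cube([202, 27, 48]);
}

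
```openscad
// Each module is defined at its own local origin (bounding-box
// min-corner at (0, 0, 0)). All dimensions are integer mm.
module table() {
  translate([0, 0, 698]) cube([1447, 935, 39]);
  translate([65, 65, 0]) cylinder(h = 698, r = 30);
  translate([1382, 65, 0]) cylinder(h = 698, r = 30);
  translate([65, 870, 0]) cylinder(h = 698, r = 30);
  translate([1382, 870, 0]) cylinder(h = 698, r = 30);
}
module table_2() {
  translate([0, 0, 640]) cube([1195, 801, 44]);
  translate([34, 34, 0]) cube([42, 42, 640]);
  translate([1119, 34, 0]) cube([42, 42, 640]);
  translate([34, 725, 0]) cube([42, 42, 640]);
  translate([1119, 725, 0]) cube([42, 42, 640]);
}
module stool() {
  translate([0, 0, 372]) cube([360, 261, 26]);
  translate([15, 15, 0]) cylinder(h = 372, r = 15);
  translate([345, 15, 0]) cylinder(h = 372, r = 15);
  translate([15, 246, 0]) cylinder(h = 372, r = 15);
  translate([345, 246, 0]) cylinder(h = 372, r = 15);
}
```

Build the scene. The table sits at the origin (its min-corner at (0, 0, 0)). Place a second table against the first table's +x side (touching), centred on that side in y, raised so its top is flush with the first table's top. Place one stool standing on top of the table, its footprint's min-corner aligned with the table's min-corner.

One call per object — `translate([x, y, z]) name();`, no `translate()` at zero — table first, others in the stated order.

table();
translate([1447, 67, 53]) table_2();
translate([0, 0, 737]) stool();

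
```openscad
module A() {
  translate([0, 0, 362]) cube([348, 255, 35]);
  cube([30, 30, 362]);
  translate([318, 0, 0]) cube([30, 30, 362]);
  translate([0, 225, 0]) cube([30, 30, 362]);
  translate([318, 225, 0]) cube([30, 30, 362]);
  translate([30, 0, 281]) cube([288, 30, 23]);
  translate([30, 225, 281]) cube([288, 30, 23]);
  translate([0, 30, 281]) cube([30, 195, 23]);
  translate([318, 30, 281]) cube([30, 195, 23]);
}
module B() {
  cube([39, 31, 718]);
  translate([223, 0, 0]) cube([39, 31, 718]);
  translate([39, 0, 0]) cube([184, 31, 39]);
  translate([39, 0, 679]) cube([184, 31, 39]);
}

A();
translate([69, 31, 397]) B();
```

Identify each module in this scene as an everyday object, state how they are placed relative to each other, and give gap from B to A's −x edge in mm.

A is a stool. B is a picture frame. The picture frame is on top of the stool. The gap from the picture frame to the stool's −x edge is 69 mm.

The picture frame's min-x is at 69; the stool's min-x is 0; gap = 69 mm.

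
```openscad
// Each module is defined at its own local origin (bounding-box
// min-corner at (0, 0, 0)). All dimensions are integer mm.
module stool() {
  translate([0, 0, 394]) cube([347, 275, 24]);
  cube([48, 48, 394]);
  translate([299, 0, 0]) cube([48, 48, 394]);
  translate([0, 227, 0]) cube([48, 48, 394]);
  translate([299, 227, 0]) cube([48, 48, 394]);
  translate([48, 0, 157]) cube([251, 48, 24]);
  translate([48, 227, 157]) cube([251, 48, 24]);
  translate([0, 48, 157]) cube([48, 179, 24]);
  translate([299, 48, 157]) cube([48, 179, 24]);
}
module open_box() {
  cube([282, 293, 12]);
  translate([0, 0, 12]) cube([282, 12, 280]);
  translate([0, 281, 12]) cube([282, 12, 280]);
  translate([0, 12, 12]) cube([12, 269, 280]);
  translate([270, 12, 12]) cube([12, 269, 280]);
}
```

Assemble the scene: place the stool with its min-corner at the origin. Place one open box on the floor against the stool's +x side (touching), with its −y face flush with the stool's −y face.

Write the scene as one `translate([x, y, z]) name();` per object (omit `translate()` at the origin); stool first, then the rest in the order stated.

stool();
translate([347, 0, 0]) open_box();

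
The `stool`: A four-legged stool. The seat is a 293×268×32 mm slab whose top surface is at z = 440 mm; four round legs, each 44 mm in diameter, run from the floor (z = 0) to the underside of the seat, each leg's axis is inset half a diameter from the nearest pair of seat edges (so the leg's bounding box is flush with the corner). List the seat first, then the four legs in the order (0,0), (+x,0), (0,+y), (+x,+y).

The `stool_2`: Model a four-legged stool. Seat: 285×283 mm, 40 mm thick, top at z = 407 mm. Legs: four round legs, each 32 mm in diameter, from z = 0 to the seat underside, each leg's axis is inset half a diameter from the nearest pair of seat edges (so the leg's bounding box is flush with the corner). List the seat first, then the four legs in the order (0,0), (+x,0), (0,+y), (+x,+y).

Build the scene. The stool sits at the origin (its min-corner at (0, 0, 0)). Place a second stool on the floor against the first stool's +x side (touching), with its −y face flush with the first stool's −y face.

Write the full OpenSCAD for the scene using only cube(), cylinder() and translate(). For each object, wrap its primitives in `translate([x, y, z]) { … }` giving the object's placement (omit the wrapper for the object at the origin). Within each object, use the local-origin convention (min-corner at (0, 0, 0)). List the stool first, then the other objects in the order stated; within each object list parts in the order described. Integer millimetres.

translate([0, 0, 408]) cube([293, 268, 32]);
translate([22, 22, 0]) cylinder(h = 408, r = 22);
translate([271, 22, 0]) cylinder(h = 408, r = 22);
translate([22, 246, 0]) cylinder(h = 408, r = 22);
translate([271, 246, 0]) cylinder(h = 408, r = 22);
translate([293, 0, 0]) {
  translate([0, 0, 367]) cube([285, 283, 40]);
  translate([16, 16, 0]) cylinder(h = 367, r = 16);
  translate([269, 16, 0]) cylinder(h = 367, r = 16);
  translate([16, 267, 0]) cylinder(h = 367, r = 16);
  translate([269, 267, 0]) cylinder(h = 367, r = 16);
}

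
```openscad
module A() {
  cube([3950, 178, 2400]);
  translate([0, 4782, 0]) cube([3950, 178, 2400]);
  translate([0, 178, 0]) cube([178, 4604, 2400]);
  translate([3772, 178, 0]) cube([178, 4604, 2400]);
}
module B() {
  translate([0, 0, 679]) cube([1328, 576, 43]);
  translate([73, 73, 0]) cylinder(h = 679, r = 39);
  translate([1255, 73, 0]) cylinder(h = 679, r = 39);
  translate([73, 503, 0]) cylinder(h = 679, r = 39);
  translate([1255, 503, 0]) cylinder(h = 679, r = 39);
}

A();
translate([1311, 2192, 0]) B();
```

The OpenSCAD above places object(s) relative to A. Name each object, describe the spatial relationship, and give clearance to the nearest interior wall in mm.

A is a house frame. B is a table. The table sits inside the house frame, centred. The clearance to the nearest interior wall is 1133 mm.

Clearances: x = 1133, y = 2014; minimum 1133 mm.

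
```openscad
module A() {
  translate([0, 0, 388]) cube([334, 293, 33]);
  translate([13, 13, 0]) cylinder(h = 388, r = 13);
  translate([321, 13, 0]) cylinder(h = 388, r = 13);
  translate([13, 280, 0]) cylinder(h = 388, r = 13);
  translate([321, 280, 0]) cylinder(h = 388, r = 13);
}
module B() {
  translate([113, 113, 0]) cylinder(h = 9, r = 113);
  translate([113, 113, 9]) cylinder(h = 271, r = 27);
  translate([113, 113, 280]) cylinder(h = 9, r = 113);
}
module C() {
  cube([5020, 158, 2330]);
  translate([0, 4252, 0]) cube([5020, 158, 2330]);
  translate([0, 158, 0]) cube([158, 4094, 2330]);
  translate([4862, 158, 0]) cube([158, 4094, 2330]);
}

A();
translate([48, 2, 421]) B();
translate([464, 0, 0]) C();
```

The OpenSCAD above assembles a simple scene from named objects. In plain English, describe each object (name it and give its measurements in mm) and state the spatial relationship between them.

A is a four-legged stool. The seat is 334×293 mm, 33 mm thick, top at z = 421 mm. It stands on four round legs, each 26 mm in diameter, from z = 0 to the seat underside, each leg's axis is inset half a diameter from the nearest pair of seat edges (so the leg's bounding box is flush with the corner).

B is a spool: two coaxial disc flanges of radius 113 mm and thickness 9 mm, joined by a core cylinder of radius 27 mm and height 271 mm. The lower flange rests on z = 0 and the three cylinders share a vertical axis.

C is the wall frame of a small rectangular building: four walls, each 2330 mm tall and 158 mm thick, enclosing a footprint 5020 mm (x) by 4410 mm (y) outside-to-outside, with no floor or roof. The front and back walls (the −y and +y sides) span the full width; the two side walls fit between them.

The spool is on top of the stool. The house frame is on the floor beside the stool on its +x side.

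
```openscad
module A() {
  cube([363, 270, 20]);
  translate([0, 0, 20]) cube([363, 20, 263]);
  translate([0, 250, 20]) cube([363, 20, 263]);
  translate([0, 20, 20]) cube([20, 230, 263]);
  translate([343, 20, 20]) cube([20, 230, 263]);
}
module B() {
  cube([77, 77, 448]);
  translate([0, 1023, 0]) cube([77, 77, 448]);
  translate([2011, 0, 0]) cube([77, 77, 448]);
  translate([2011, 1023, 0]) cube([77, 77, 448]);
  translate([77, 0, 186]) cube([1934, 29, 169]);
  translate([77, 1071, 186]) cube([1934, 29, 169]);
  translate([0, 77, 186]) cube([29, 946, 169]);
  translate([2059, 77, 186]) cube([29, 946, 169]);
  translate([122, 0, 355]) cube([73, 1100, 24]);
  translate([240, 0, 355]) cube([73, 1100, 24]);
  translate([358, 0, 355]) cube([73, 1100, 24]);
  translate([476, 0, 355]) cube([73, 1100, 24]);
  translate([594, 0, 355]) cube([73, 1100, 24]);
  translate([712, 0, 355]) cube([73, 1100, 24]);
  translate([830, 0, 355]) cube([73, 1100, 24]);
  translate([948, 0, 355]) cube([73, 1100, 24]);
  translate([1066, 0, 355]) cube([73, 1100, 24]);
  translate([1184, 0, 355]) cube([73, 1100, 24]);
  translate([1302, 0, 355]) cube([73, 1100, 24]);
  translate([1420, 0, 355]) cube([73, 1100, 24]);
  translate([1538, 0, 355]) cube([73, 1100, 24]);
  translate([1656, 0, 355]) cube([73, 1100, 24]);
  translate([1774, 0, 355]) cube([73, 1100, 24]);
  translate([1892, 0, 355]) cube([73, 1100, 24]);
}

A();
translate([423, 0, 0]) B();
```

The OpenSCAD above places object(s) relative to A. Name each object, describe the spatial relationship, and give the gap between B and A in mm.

A is an open box. B is a bed frame. The bed frame is on the floor beside the open box on its +x side. The gap between the bed frame and the open box is 60 mm.

The bed frame's nearest face is 60 mm from the open box's +x face.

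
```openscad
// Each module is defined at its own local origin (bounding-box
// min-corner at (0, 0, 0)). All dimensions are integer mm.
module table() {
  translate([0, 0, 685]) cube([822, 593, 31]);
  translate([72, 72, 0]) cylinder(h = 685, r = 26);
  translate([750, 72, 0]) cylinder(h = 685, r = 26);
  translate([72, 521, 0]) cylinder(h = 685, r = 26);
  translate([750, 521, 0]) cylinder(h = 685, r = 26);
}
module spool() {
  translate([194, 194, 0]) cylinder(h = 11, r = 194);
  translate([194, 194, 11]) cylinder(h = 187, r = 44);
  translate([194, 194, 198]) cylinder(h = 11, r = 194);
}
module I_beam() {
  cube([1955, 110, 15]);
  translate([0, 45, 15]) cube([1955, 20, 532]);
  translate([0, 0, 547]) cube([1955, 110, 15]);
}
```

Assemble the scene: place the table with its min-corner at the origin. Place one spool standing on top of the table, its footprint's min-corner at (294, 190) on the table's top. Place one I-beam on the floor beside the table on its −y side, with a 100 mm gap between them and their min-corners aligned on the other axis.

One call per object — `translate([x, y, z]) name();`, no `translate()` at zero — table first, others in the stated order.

table();
translate([294, 190, 716]) spool();
translate([0, -210, 0]) I_beam();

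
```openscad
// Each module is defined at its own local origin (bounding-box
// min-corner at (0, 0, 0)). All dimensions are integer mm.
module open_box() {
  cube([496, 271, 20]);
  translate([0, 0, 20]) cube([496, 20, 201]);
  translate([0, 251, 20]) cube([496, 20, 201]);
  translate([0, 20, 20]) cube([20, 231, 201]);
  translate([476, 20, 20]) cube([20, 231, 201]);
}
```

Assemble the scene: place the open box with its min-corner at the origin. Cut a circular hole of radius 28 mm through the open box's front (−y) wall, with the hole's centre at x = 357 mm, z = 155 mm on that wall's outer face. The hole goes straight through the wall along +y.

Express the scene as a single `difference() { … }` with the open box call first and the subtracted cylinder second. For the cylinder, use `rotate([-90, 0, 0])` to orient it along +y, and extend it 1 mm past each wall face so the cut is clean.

difference() {
  open_box();
  translate([357, -1, 155]) rotate([-90, 0, 0]) cylinder(h = 22, r = 28);
}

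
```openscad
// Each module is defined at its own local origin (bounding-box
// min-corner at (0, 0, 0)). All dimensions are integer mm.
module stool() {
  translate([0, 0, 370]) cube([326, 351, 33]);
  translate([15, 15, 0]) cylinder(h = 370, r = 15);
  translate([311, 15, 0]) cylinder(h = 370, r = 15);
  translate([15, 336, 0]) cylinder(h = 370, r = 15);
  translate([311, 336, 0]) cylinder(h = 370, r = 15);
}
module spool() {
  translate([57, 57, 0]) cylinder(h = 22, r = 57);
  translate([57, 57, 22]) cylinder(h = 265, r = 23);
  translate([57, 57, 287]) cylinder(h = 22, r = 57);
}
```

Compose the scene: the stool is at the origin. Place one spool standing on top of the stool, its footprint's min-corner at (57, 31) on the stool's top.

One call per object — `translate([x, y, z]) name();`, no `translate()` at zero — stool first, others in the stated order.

stool();
translate([57, 31, 403]) spool();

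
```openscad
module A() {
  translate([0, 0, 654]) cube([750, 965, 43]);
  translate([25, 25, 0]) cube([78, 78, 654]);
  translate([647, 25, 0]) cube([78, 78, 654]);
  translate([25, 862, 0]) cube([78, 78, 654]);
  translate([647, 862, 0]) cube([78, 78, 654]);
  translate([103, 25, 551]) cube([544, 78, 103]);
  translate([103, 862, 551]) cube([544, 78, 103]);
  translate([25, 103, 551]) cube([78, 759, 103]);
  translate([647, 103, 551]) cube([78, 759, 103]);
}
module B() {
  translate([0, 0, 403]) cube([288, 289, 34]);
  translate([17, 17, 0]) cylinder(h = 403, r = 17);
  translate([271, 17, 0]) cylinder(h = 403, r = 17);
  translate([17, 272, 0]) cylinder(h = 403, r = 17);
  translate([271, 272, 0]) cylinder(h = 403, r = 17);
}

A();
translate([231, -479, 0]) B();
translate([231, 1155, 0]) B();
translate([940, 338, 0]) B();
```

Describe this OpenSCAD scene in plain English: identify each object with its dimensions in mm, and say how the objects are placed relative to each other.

A is a table with a 750×965 mm rectangular top, 43 mm thick, top surface at z = 697 mm, supported by four 78×78 mm square legs, each inset 25 mm from the nearest pair of top edges, running from the floor. Four apron rails, 78 mm thick and 103 mm tall, run between adjacent legs with their top edges flush with the underside of the top and their outer faces flush with the legs' outer faces.

B is a four-legged stool. The seat is 288×289 mm, 34 mm thick, top at z = 437 mm. It stands on four round legs, each 34 mm in diameter, from z = 0 to the seat underside, each leg's axis is inset half a diameter from the nearest pair of seat edges (so the leg's bounding box is flush with the corner).

Three stools sit around the table at the −y, +y, +x sides.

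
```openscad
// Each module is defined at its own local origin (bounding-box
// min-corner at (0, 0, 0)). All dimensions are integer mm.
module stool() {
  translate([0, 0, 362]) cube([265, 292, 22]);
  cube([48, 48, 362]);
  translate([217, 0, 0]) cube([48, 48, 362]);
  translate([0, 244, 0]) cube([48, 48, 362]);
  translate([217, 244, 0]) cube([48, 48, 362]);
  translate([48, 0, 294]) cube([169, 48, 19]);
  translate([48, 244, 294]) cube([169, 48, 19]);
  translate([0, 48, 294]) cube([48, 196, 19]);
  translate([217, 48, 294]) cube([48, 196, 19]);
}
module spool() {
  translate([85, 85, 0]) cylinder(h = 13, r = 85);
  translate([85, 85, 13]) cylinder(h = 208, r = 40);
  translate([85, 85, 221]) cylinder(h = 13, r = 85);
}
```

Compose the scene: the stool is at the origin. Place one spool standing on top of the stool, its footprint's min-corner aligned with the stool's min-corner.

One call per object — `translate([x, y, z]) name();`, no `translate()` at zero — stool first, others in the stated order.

stool();
translate([0, 0, 384]) spool();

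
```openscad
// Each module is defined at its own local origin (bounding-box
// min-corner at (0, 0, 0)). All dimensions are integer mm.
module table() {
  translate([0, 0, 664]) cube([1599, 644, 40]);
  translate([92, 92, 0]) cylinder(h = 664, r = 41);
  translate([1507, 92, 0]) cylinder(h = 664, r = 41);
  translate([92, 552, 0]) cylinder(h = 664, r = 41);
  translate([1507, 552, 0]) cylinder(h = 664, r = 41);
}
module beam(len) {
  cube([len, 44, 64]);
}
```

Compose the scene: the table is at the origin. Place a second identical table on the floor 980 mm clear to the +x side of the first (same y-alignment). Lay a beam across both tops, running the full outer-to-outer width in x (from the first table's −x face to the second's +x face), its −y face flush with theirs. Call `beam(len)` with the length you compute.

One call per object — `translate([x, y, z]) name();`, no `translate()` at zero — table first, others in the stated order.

table();
translate([2579, 0, 0]) table();
translate([0, 0, 704]) beam(4178);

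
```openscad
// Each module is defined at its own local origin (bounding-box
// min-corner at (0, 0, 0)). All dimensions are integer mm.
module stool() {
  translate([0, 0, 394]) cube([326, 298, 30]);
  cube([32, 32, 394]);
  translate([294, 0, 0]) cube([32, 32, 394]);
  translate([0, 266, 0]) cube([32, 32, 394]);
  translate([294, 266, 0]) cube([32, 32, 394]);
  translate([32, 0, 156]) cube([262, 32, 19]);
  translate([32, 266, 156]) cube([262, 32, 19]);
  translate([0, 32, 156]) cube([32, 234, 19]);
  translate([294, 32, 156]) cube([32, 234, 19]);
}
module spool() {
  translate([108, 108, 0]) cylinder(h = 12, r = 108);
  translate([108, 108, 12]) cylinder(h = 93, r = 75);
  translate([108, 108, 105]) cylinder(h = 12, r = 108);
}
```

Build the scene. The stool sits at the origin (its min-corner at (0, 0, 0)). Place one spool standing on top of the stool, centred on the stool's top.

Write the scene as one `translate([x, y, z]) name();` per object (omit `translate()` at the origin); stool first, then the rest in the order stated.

stool();
translate([55, 41, 424]) spool();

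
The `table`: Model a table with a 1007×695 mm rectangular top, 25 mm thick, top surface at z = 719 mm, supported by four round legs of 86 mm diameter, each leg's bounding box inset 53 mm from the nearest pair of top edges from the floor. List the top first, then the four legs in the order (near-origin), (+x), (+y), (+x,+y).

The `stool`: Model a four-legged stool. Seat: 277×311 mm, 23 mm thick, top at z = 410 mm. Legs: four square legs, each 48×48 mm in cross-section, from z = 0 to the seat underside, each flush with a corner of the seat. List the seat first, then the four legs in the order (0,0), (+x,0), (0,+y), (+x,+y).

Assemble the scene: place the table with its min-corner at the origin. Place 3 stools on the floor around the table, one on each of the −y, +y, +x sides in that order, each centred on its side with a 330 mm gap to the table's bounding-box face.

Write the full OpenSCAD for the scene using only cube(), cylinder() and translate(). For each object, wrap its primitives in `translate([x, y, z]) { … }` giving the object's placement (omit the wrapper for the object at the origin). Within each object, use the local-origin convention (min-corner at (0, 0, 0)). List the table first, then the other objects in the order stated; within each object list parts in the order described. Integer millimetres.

translate([0, 0, 694]) cube([1007, 695, 25]);
translate([96, 96, 0]) cylinder(h = 694, r = 43);
translate([911, 96, 0]) cylinder(h = 694, r = 43);
translate([96, 599, 0]) cylinder(h = 694, r = 43);
translate([911, 599, 0]) cylinder(h = 694, r = 43);
translate([365, -641, 0]) {
  translate([0, 0, 387]) cube([277, 311, 23]);
  cube([48, 48, 387]);
  translate([229, 0, 0]) cube([48, 48, 387]);
  translate([0, 263, 0]) cube([48, 48, 387]);
  translate([229, 263, 0]) cube([48, 48, 387]);
}
translate([365, 1025, 0]) {
  translate([0, 0, 387]) cube([277, 311, 23]);
  cube([48, 48, 387]);
  translate([229, 0, 0]) cube([48, 48, 387]);
  translate([0, 263, 0]) cube([48, 48, 387]);
  translate([229, 263, 0]) cube([48, 48, 387]);
}
translate([1337, 192, 0]) {
  translate([0, 0, 387]) cube([277, 311, 23]);
  cube([48, 48, 387]);
  translate([229, 0, 0]) cube([48, 48, 387]);
  translate([0, 263, 0]) cube([48, 48, 387]);
  translate([229, 263, 0]) cube([48, 48, 387]);
}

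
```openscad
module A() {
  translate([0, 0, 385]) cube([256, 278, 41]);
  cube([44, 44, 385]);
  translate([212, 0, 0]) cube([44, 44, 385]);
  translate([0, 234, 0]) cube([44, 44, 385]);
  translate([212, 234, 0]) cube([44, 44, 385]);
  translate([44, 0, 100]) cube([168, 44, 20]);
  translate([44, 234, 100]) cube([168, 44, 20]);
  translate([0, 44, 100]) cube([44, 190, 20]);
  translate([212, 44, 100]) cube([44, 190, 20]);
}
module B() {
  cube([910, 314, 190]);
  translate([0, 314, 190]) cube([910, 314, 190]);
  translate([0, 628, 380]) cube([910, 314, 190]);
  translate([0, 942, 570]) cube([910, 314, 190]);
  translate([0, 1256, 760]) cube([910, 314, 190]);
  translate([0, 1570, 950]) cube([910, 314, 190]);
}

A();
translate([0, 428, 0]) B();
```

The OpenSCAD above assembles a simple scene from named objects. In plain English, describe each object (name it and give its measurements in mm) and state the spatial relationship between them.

A is a simple wooden stool: a rectangular seat 256 mm (x) by 278 mm (y), 41 mm thick, top face at z = 426 mm, on four square legs, each 44×44 mm in cross-section. The legs rest on z = 0, each flush with a corner of the seat. Four stretchers, 44 mm wide and 20 mm tall, connect adjacent legs with their undersides at z = 100 mm, each running between the inner faces of the legs it joins and aligned with the legs' outer faces on the other axis.

B is a straight staircase of 6 solid steps. Each step is 910 mm wide (x), 314 mm deep (y, the going) and 190 mm tall (the rise). The first step rests on the floor; each subsequent step sits one going further in +y and one rise higher in +z, directly behind and above the previous step with no overlap.

The staircase is on the floor beside the stool on its +y side.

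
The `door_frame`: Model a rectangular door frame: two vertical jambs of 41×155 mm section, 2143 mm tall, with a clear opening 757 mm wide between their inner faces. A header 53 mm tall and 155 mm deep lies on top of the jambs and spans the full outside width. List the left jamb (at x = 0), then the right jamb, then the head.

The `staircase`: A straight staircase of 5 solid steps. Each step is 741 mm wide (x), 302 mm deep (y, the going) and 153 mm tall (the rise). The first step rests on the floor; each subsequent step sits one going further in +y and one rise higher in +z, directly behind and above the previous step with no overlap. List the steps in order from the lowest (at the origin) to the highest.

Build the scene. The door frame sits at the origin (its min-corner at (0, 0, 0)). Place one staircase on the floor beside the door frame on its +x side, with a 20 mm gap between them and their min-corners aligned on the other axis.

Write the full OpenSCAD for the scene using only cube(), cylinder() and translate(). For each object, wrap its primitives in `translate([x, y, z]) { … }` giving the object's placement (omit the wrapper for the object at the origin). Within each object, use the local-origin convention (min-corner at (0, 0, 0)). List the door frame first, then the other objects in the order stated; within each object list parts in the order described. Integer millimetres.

cube([41, 155, 2143]);
translate([798, 0, 0]) cube([41, 155, 2143]);
translate([0, 0, 2143]) cube([839, 155, 53]);
translate([859, 0, 0]) {
  cube([741, 302, 153]);
  translate([0, 302, 153]) cube([741, 302, 153]);
  translate([0, 604, 306]) cube([741, 302, 153]);
  translate([0, 906, 459]) cube([741, 302, 153]);
  translate([0, 1208, 612]) cube([741, 302, 153]);
}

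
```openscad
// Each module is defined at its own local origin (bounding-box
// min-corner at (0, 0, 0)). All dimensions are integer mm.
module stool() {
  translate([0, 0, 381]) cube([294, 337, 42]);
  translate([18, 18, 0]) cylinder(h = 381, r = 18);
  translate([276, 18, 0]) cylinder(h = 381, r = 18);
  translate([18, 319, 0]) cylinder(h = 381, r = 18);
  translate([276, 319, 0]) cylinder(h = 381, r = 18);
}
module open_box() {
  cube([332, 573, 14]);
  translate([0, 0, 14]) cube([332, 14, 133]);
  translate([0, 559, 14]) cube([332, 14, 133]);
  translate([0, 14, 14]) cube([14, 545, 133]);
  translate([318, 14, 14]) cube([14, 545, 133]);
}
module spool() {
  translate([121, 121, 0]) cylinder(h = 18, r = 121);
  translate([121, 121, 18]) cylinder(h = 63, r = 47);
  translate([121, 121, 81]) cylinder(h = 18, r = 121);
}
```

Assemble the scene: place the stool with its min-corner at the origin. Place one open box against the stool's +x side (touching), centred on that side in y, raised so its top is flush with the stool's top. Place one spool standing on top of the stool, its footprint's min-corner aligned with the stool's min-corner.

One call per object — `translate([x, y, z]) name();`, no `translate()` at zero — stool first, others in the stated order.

stool();
translate([294, -118, 276]) open_box();
translate([0, 0, 423]) spool();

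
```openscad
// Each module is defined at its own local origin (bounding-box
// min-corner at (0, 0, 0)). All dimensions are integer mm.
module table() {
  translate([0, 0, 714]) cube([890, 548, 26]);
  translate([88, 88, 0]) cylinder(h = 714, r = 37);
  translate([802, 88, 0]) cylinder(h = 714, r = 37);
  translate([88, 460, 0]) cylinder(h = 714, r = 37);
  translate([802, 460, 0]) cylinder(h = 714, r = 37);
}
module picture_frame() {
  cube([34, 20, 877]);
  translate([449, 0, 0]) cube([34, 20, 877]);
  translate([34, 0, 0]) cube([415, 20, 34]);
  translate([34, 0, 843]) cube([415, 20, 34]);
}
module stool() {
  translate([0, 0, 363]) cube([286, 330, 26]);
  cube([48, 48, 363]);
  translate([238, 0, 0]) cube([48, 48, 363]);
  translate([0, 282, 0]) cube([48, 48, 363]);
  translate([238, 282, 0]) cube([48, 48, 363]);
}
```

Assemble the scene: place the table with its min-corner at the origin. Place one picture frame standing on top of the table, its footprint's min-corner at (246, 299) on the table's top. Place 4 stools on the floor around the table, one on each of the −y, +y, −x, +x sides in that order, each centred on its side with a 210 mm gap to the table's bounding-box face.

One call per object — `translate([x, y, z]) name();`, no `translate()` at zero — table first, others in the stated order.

table();
translate([246, 299, 740]) picture_frame();
translate([302, -540, 0]) stool();
translate([302, 758, 0]) stool();
translate([-496, 109, 0]) stool();
translate([1100, 109, 0]) stool();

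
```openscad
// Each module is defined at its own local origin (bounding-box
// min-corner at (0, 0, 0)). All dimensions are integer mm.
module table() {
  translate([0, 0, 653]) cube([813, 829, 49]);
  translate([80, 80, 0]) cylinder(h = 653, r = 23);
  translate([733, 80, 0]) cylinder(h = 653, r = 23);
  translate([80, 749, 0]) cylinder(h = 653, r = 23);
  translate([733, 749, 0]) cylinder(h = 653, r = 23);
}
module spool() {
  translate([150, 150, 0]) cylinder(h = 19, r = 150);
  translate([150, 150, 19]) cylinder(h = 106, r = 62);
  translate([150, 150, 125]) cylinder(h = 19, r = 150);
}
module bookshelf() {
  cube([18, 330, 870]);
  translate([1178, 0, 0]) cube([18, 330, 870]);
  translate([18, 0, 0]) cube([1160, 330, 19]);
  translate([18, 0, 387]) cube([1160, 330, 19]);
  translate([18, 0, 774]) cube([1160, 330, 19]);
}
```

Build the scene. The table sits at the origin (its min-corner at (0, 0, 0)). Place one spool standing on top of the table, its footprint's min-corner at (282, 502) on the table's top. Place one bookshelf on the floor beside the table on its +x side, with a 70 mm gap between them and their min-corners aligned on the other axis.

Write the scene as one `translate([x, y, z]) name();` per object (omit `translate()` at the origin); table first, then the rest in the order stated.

table();
translate([282, 502, 702]) spool();
translate([883, 0, 0]) bookshelf();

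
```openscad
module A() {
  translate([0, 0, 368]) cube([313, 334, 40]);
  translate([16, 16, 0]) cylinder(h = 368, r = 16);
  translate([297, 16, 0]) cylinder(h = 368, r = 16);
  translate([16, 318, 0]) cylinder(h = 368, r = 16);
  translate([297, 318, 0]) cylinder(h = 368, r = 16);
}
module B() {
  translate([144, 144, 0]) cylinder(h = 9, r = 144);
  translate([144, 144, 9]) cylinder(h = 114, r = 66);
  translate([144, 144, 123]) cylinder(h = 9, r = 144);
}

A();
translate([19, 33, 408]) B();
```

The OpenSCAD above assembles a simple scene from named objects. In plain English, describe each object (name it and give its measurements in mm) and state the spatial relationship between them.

A is a four-legged stool. The seat is 313×334 mm, 40 mm thick, top at z = 408 mm. It stands on four round legs, each 32 mm in diameter, from z = 0 to the seat underside, each leg's axis is inset half a diameter from the nearest pair of seat edges (so the leg's bounding box is flush with the corner).

B is a spool: two coaxial disc flanges of radius 144 mm and thickness 9 mm, joined by a core cylinder of radius 66 mm and height 114 mm. The lower flange rests on z = 0 and the three cylinders share a vertical axis.

The spool is on top of the stool.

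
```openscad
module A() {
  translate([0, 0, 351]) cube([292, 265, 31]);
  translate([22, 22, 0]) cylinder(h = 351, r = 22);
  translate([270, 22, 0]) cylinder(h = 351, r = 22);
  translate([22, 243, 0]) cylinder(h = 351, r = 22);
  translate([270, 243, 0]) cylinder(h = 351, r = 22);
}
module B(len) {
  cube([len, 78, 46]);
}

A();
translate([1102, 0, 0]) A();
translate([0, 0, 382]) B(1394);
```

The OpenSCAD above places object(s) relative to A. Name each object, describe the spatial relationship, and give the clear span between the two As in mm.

Second stool starts at x = 1102; first ends at x = 292; clear span = 1102 − 292 = 810 mm.

A is a stool. B is a beam. A beam spans the tops of two stools. The clear span between the two stools is 810 mm.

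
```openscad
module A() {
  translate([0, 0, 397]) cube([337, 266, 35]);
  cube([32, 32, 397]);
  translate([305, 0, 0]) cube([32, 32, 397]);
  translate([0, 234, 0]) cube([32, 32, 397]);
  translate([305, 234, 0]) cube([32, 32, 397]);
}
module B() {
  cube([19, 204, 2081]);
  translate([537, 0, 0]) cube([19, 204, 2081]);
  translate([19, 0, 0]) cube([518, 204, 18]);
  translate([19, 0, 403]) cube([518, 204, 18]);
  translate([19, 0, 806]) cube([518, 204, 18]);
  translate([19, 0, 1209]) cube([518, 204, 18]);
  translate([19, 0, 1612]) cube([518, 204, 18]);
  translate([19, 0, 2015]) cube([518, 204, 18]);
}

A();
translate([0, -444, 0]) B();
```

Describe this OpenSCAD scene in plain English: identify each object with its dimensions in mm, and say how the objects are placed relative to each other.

A is a four-legged stool. The seat is a 337×266×35 mm slab whose top surface is at z = 432 mm; four square legs, each 32×32 mm in cross-section, run from the floor (z = 0) to the underside of the seat, each flush with a corner of the seat.

B is an open bookshelf. Two side panels, each 19 mm thick, 204 mm deep and 2081 mm tall, stand 556 mm apart (outside-to-outside). Between them sit 6 shelves, each 18 mm thick and 204 mm deep, spanning the full gap between the sides. The bottom shelf rests on the floor (its underside at z = 0) and the clear gap between one shelf's top and the next shelf's underside is 385 mm.

The bookshelf is on the floor beside the stool on its −y side.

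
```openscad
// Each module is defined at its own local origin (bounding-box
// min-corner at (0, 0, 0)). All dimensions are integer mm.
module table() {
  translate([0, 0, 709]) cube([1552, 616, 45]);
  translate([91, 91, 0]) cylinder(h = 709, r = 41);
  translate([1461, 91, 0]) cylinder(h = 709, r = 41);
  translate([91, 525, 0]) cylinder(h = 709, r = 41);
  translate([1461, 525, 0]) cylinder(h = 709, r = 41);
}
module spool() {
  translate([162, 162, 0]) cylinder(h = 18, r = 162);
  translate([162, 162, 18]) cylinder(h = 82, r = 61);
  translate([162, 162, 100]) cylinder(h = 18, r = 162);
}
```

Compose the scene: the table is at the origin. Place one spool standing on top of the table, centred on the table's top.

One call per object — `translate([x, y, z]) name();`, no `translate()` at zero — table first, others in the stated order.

table();
translate([614, 146, 754]) spool();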